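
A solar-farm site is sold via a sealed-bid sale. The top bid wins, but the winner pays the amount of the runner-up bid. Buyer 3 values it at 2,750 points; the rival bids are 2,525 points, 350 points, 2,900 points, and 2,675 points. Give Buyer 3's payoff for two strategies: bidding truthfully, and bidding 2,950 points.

Truthful: 0 points; alternative: -150 points.

The highest competing bid is 2,900 points.
Bidding truthfully at 2,750 points: the top bid is 2,900 points (a rival), so Buyer 3 loses. Payoff = 0 points.
Bidding 2,950 points: Buyer 3 has the top bid, wins, and pays the second-highest bid 2,900 points. Payoff = 2,750 points − 2,900 points = -150 points.
This is the dominant-strategy logic: truthful bidding weakly beats any alternative.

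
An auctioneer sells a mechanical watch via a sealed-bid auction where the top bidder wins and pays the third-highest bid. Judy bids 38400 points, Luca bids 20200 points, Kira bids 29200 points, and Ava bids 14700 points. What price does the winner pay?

The winner pays 20200 points.

Sorted high to low: Judy 38400 points; Kira 29200 points; Luca 20200 points; Ava 14700 points.
Judy is the highest bidder, so Judy wins.
Under the third-price rule, the price is the third-highest bid: 20200 points.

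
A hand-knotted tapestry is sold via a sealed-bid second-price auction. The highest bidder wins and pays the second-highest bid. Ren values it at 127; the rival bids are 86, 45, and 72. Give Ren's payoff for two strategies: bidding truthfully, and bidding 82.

Truthful: 41; alternative: 0.

The highest competing bid is 86.
Bidding truthfully at 127: Ren has the top bid, wins, and pays the second-highest bid 86. Payoff = 127 − 86 = 41.
Bidding 82: the top bid is 86 (a rival), so Ren loses. Payoff = 0.
Deviating from a truthful bid can only lose payoff in a second-price auction — never gain.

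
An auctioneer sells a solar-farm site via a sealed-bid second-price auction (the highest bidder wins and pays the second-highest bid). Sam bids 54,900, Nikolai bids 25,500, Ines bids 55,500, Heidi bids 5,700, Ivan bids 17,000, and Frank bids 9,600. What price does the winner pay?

Bids in descending order: Ines 55,500; Sam 54,900; Nikolai 25,500; Ivan 17,000; Frank 9,600; Heidi 5,700.
Ines is the highest bidder, so Ines wins.
Under the second-price rule, the price is the second-highest bid: 54,900.

The winner pays 54,900.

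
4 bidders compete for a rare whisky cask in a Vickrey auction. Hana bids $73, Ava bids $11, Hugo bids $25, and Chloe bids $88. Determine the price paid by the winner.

The winner pays $73.

Bids in descending order: Chloe $88 > Hana $73 > Hugo $25 > Ava $11.
Chloe has the highest bid, so Chloe wins.
The second-highest bid is $73, so that is what Chloe pays.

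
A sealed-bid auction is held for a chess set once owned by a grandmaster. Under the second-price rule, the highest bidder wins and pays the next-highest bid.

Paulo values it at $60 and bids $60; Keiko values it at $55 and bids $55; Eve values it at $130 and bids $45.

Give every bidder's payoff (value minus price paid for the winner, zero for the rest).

Paulo $5, Keiko $0, Eve $0.

Sorted high to low: Paulo $60 > Keiko $55 > Eve $45.
Paulo has the top bid and wins; the price is the second-highest bid, $55.
Paulo's payoff = $60 − $55 = $5. All other bidders lose, so their payoff is 0.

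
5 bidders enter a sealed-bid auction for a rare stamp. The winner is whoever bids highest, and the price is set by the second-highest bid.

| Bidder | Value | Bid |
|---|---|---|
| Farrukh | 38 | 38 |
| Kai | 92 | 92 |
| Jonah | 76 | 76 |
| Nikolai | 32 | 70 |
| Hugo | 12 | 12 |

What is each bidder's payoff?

Farrukh 0, Kai 16, Jonah 0, Nikolai 0, Hugo 0.

Ranking the bids: Kai 92; Jonah 76; Nikolai 70; Farrukh 38; Hugo 12.
Kai has the top bid and wins; the price is the second-highest bid, 76.
Kai's payoff = 92 − 76 = 16. All other bidders lose, so their payoff is 0.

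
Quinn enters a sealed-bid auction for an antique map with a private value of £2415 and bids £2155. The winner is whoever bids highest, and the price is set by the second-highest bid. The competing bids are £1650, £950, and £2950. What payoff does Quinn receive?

Quinn's payoff: £0.

Highest competing bid: £2950.
Quinn's bid £2155 is not the highest, so Quinn loses, pays nothing, and earns zero payoff.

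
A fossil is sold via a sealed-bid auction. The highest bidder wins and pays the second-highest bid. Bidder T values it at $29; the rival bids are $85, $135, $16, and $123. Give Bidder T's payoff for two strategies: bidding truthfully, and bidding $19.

The highest competing bid is $135.
Bidding truthfully at $29: the top bid is $135 (a rival), so Bidder T loses. Payoff = $0.
Bidding $19: the top bid is $135 (a rival), so Bidder T loses. Payoff = $0.

Truthful: $0; alternative: $0.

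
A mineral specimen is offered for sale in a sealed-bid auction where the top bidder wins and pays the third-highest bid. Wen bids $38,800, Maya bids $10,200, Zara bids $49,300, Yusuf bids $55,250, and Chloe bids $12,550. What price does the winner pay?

$38,800

Sorted high to low: Yusuf $55,250; Zara $49,300; Wen $38,800; Chloe $12,550; Maya $10,200.
Yusuf is the highest bidder, so Yusuf wins.
Under the third-price rule, the price is the third-highest bid: $38,800.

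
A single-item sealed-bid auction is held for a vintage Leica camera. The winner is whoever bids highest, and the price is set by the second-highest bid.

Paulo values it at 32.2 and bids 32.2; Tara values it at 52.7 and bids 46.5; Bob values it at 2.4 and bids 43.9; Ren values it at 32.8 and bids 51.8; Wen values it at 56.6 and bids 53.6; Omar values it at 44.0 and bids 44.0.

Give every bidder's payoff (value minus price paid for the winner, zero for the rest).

Paulo 0.0, Tara 0.0, Bob 0.0, Ren 0.0, Wen 4.8, Omar 0.0.

Ranking the bids: Wen 53.6; Ren 51.8; Tara 46.5; Omar 44.0; Bob 43.9; Paulo 32.2.
Wen has the top bid and wins; the price is the second-highest bid, 51.8.
Wen's payoff = 56.6 − 51.8 = 4.8. All other bidders lose, so their payoff is 0.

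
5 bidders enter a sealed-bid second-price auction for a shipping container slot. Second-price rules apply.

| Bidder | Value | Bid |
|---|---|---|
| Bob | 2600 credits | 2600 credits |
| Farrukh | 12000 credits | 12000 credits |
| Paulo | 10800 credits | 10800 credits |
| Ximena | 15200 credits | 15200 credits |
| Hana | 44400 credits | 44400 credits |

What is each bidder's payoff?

Payoffs: Bob 0 credits, Farrukh 0 credits, Paulo 0 credits, Ximena 0 credits, Hana 29200 credits.

Sorted high to low: Hana 44400 credits, then Ximena 15200 credits, then Farrukh 12000 credits, then Paulo 10800 credits, then Bob 2600 credits.
Hana has the top bid and wins; the price is the second-highest bid, 15200 credits.
Hana's payoff = 44400 credits − 15200 credits = 29200 credits. All other bidders lose, so their payoff is 0.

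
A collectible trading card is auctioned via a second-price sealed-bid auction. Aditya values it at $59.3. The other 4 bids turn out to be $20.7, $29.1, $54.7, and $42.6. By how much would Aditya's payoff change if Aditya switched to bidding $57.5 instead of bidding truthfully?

The highest competing bid is $54.7.
Bidding truthfully at $59.3: Aditya has the top bid, wins, and pays the second-highest bid $54.7. Payoff = $59.3 − $54.7 = $4.6.
Bidding $57.5: Aditya has the top bid, wins, and pays the second-highest bid $54.7. Payoff = $59.3 − $54.7 = $4.6.
Change = $4.6 − $4.6 = $0.0.

Payoff change: $0.0.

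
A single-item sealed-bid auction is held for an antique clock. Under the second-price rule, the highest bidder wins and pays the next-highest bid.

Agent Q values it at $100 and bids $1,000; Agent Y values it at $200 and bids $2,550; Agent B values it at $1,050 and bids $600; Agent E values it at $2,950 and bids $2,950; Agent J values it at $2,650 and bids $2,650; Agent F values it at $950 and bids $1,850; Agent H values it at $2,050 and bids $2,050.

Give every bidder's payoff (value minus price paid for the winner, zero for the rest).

Bids in descending order: Agent E $2,950, then Agent J $2,650, then Agent Y $2,550, then Agent H $2,050, then Agent F $1,850, then Agent Q $1,000, then Agent B $600.
Agent E has the top bid and wins; the price is the second-highest bid, $2,650.
Agent E's payoff = $2,950 − $2,650 = $300. All other bidders lose, so their payoff is 0.

Agent Q $0, Agent Y $0, Agent B $0, Agent E $300, Agent J $0, Agent F $0, Agent H $0.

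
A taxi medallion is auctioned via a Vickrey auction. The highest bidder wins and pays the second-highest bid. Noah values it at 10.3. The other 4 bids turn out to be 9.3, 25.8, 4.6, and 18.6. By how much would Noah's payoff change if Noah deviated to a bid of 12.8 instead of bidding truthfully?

Payoff change: 0.0.

The highest competing bid is 25.8.
Bidding truthfully at 10.3: the top bid is 25.8 (a rival), so Noah loses. Payoff = 0.0.
Bidding 12.8: the top bid is 25.8 (a rival), so Noah loses. Payoff = 0.0.
Change = 0.0 − 0.0 = 0.0.
The bid only affects whether you win, not the price — here both bids land on the same side of the top rival bid, so the deviation is payoff-neutral.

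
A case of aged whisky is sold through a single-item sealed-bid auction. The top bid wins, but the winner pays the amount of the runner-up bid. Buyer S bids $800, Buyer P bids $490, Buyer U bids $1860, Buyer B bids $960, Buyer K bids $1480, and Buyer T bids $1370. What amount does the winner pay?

Bids in descending order: Buyer U $1860; Buyer K $1480; Buyer T $1370; Buyer B $960; Buyer S $800; Buyer P $490.
Buyer U has the highest bid, so Buyer U wins.
The second-highest bid is $1480, so that is what Buyer U pays.

The winner pays $1480.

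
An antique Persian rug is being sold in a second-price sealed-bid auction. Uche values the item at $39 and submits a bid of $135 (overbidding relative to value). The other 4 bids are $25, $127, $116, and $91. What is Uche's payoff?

Payoff = -$88.

Highest competing bid: $127.
Uche's bid $135 is the highest overall, so Uche wins and pays the second-highest bid, $127.
Payoff = value − price = $39 − $127 = -$88.
Overbidding won the item at a price above value — truthful bidding would have avoided this loss.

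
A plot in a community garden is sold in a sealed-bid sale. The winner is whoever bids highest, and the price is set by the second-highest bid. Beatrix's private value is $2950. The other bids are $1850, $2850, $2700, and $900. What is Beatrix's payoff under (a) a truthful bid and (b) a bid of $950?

Truthful: $100; alternative: $0.

The highest competing bid is $2850.
Bidding truthfully at $2950: Beatrix has the top bid, wins, and pays the second-highest bid $2850. Payoff = $2950 − $2850 = $100.
Bidding $950: the top bid is $2850 (a rival), so Beatrix loses. Payoff = $0.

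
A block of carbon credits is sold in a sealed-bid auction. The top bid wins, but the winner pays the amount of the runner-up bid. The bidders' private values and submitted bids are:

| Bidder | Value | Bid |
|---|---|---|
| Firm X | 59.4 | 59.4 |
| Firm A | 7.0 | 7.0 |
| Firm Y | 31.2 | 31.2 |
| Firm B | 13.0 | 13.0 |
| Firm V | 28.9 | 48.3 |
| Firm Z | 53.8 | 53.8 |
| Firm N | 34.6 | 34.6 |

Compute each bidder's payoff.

Ranking the bids: Firm X 59.4 > Firm Z 53.8 > Firm V 48.3 > Firm N 34.6 > Firm Y 31.2 > Firm B 13.0 > Firm A 7.0.
Firm X has the top bid and wins; the price is the second-highest bid, 53.8.
Firm X's payoff = 59.4 − 53.8 = 5.6. All other bidders lose, so their payoff is 0.

Payoffs: Firm X 5.6, Firm A 0.0, Firm Y 0.0, Firm B 0.0, Firm V 0.0, Firm Z 0.0, Firm N 0.0.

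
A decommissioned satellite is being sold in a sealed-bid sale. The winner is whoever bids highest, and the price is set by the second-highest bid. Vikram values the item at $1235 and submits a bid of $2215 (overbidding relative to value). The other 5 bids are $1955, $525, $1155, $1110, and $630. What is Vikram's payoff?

-$720

Highest competing bid: $1955.
Vikram's bid $2215 is the highest overall, so Vikram wins and pays the second-highest bid, $1955.
Payoff = value − price = $1235 − $1955 = -$720.
Overbidding won the item at a price above value — truthful bidding would have avoided this loss.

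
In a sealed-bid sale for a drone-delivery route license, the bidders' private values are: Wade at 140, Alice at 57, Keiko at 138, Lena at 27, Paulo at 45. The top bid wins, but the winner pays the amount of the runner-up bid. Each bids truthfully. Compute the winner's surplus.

Sorted high to low: Wade 140 > Keiko 138 > Alice 57 > Paulo 45 > Lena 27.
Wade wins with the top bid and pays the second-highest, 138.
Surplus = 140 − 138 = 2.

2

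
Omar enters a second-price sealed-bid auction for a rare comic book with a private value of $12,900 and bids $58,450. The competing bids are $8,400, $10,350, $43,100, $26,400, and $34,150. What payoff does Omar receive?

Omar's payoff: -$30,200.

Highest competing bid: $43,100.
Omar's bid $58,450 is the highest overall, so Omar wins and pays the second-highest bid, $43,100.
Payoff = value − price = $12,900 − $43,100 = -$30,200.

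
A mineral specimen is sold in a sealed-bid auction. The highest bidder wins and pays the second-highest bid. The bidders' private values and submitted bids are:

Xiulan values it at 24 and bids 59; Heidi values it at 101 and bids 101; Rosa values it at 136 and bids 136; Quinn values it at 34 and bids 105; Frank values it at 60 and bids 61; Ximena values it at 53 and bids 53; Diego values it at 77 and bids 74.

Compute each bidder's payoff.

Xiulan 0, Heidi 0, Rosa 31, Quinn 0, Frank 0, Ximena 0, Diego 0.

Sorted high to low: Rosa 136, then Quinn 105, then Heidi 101, then Diego 74, then Frank 61, then Xiulan 59, then Ximena 53.
Rosa has the top bid and wins; the price is the second-highest bid, 105.
Rosa's payoff = 136 − 105 = 31. All other bidders lose, so their payoff is 0.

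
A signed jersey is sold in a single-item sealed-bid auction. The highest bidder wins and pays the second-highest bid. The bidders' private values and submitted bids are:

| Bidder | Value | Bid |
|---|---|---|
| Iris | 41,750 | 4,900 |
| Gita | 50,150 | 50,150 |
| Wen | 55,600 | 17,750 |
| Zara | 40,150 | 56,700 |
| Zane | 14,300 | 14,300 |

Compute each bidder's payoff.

Ranking the bids: Zara 56,700 > Gita 50,150 > Wen 17,750 > Zane 14,300 > Iris 4,900.
Zara has the top bid and wins; the price is the second-highest bid, 50,150.
Zara's payoff = 40,150 − 50,150 = -10,000. All other bidders lose, so their payoff is 0.

Iris 0, Gita 0, Wen 0, Zara -10,000, Zane 0.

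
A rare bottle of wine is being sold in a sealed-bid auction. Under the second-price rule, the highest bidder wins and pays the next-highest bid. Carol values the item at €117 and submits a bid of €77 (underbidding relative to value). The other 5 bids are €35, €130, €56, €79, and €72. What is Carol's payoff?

Carol's payoff: €0.

Highest competing bid: €130.
Carol's bid €77 is not the highest, so Carol loses, pays nothing, and earns zero payoff.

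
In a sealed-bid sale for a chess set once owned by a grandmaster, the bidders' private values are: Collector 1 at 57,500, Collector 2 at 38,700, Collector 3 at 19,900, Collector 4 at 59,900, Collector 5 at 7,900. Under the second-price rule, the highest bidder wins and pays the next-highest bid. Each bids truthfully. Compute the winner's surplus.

Ranking the bids: Collector 4 59,900; Collector 1 57,500; Collector 2 38,700; Collector 3 19,900; Collector 5 7,900.
Collector 4 wins with the top bid and pays the second-highest, 57,500.
Surplus = 59,900 − 57,500 = 2,400.

2,400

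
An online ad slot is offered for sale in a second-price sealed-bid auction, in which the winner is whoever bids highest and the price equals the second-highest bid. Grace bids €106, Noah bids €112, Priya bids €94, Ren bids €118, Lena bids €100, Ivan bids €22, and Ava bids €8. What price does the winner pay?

Price paid: €112.

Sorted high to low: Ren €118 > Noah €112 > Grace €106 > Lena €100 > Priya €94 > Ivan €22 > Ava €8.
Ren is the highest bidder, so Ren wins.
Under the second-price rule, the price is the second-highest bid: €112.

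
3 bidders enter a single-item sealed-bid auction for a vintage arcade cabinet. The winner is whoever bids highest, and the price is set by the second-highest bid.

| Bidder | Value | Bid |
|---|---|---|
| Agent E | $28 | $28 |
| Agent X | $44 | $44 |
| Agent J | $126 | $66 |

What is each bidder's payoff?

Bids in descending order: Agent J $66 > Agent X $44 > Agent E $28.
Agent J has the top bid and wins; the price is the second-highest bid, $44.
Agent J's payoff = $126 − $44 = $82. All other bidders lose, so their payoff is 0.

Agent E $0, Agent X $0, Agent J $82.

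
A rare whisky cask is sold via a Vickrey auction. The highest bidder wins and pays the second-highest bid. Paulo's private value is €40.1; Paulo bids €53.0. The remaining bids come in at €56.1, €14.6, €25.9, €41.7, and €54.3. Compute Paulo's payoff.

Payoff = €0.0.

Highest competing bid: €56.1.
Paulo's bid €53.0 is not the highest, so Paulo loses, pays nothing, and earns zero payoff.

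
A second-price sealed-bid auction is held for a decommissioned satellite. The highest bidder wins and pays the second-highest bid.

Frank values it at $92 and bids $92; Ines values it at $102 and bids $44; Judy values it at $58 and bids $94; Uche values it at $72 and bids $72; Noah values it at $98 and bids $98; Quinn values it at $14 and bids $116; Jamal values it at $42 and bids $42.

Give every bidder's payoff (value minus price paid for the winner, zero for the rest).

Payoffs: Frank $0, Ines $0, Judy $0, Uche $0, Noah $0, Quinn -$84, Jamal $0.

Sorted high to low: Quinn $116 > Noah $98 > Judy $94 > Frank $92 > Uche $72 > Ines $44 > Jamal $42.
Quinn has the top bid and wins; the price is the second-highest bid, $98.
Quinn's payoff = $14 − $98 = -$84. All other bidders lose, so their payoff is 0.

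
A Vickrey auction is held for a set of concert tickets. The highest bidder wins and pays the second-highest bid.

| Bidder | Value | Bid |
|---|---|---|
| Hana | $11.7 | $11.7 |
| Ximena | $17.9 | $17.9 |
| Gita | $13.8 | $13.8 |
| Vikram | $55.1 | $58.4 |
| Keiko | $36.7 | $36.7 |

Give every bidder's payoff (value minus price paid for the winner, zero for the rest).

Bids in descending order: Vikram $58.4, then Keiko $36.7, then Ximena $17.9, then Gita $13.8, then Hana $11.7.
Vikram has the top bid and wins; the price is the second-highest bid, $36.7.
Vikram's payoff = $55.1 − $36.7 = $18.4. All other bidders lose, so their payoff is 0.

Payoffs: Hana $0.0, Ximena $0.0, Gita $0.0, Vikram $18.4, Keiko $0.0.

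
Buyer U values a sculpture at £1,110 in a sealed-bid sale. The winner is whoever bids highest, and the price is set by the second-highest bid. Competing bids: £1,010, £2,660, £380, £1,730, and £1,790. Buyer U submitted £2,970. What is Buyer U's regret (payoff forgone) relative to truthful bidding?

The highest competing bid is £2,660.
Bidding truthfully at £1,110: the top bid is £2,660 (a rival), so Buyer U loses. Payoff = £0.
Bidding £2,970: Buyer U has the top bid, wins, and pays the second-highest bid £2,660. Payoff = £1,110 − £2,660 = -£1,550.
Regret = truthful payoff − actual payoff = £0 − -£1,550 = £1,550.

Regret: £1,550.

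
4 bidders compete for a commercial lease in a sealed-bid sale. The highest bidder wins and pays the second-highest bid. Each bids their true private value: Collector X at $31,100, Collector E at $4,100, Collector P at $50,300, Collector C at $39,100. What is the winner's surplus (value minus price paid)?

Winner's surplus: $11,200.

Ranking the bids: Collector P $50,300; Collector C $39,100; Collector X $31,100; Collector E $4,100.
Collector P wins with the top bid and pays the second-highest, $39,100.
Surplus = $50,300 − $39,100 = $11,200.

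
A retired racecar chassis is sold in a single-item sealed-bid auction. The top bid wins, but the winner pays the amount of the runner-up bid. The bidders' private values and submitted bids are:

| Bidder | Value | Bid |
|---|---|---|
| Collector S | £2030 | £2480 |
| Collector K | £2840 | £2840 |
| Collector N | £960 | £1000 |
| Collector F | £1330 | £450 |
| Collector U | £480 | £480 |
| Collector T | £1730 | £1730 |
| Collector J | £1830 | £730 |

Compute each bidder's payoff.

Bids in descending order: Collector K £2840, then Collector S £2480, then Collector T £1730, then Collector N £1000, then Collector J £730, then Collector U £480, then Collector F £450.
Collector K has the top bid and wins; the price is the second-highest bid, £2480.
Collector K's payoff = £2840 − £2480 = £360. All other bidders lose, so their payoff is 0.

Payoffs: Collector S £0, Collector K £360, Collector N £0, Collector F £0, Collector U £0, Collector T £0, Collector J £0.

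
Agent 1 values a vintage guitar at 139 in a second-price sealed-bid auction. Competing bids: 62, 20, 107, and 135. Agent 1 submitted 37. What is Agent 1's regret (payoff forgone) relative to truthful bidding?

The highest competing bid is 135.
Bidding truthfully at 139: Agent 1 has the top bid, wins, and pays the second-highest bid 135. Payoff = 139 − 135 = 4.
Bidding 37: the top bid is 135 (a rival), so Agent 1 loses. Payoff = 0.
Regret = truthful payoff − actual payoff = 4 − 0 = 4.

Payoff forgone: 4.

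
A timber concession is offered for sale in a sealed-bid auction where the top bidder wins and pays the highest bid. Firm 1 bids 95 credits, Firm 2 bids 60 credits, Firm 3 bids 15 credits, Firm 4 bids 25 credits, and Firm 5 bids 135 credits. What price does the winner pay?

Bids in descending order: Firm 5 135 credits; Firm 1 95 credits; Firm 2 60 credits; Firm 4 25 credits; Firm 3 15 credits.
Firm 5 is the highest bidder, so Firm 5 wins.
Under the first-price rule, the price is the highest bid: 135 credits.

The winner pays 135 credits.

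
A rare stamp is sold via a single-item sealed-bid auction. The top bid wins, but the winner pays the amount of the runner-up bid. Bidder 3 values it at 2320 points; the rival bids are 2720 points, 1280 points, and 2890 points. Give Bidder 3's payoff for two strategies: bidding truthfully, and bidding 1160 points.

The highest competing bid is 2890 points.
Bidding truthfully at 2320 points: the top bid is 2890 points (a rival), so Bidder 3 loses. Payoff = 0 points.
Bidding 1160 points: the top bid is 2890 points (a rival), so Bidder 3 loses. Payoff = 0 points.
The bid only affects whether you win, not the price — here both bids land on the same side of the top rival bid, so the deviation is payoff-neutral.

Truthful: 0 points; alternative: 0 points.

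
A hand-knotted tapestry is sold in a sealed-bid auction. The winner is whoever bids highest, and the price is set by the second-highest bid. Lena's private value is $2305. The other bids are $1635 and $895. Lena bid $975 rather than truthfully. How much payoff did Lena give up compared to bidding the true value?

Payoff forgone: $670.

The highest competing bid is $1635.
Bidding truthfully at $2305: Lena has the top bid, wins, and pays the second-highest bid $1635. Payoff = $2305 − $1635 = $670.
Bidding $975: the top bid is $1635 (a rival), so Lena loses. Payoff = $0.
Regret = truthful payoff − actual payoff = $670 − $0 = $670.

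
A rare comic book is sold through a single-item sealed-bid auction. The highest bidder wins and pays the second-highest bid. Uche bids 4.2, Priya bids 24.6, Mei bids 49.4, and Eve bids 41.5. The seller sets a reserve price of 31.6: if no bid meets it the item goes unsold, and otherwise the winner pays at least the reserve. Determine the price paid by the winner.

The winner pays 41.5.

Ranking the bids: Mei 49.4 > Eve 41.5 > Priya 24.6 > Uche 4.2.
Mei has the highest bid, so Mei wins.
The second-highest bid is 41.5, which exceeds the reserve, so that sets the price.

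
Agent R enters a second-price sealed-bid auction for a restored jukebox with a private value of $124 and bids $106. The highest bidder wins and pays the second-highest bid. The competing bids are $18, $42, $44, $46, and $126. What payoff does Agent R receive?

Agent R's payoff: $0.

Highest competing bid: $126.
Agent R's bid $106 is not the highest, so Agent R loses, pays nothing, and earns zero payoff.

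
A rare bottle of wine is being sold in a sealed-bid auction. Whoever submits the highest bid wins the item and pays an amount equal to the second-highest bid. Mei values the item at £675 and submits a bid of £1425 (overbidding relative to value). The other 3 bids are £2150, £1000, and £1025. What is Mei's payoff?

Payoff = £0.

Highest competing bid: £2150.
Mei's bid £1425 is not the highest, so Mei loses, pays nothing, and earns zero payoff.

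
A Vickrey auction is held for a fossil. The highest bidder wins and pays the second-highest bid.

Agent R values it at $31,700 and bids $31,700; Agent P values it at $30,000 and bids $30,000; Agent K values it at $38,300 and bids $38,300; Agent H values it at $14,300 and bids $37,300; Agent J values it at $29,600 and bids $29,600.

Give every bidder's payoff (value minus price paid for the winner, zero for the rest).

Sorted high to low: Agent K $38,300 > Agent H $37,300 > Agent R $31,700 > Agent P $30,000 > Agent J $29,600.
Agent K has the top bid and wins; the price is the second-highest bid, $37,300.
Agent K's payoff = $38,300 − $37,300 = $1,000. All other bidders lose, so their payoff is 0.

Payoffs: Agent R $0, Agent P $0, Agent K $1,000, Agent H $0, Agent J $0.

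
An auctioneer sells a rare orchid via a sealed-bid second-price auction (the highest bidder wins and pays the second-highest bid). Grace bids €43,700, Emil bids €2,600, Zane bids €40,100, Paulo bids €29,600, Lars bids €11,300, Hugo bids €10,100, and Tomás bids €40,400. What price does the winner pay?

Price paid: €40,400.

Bids in descending order: Grace €43,700 > Tomás €40,400 > Zane €40,100 > Paulo €29,600 > Lars €11,300 > Hugo €10,100 > Emil €2,600.
Grace is the highest bidder, so Grace wins.
Under the second-price rule, the price is the second-highest bid: €40,400.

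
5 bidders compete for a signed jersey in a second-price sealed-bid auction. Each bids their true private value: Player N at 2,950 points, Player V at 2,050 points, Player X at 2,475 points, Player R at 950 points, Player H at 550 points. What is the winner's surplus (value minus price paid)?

475 points

Bids in descending order: Player N 2,950 points, then Player X 2,475 points, then Player V 2,050 points, then Player R 950 points, then Player H 550 points.
Player N wins with the top bid and pays the second-highest, 2,475 points.
Surplus = 2,950 points − 2,475 points = 475 points.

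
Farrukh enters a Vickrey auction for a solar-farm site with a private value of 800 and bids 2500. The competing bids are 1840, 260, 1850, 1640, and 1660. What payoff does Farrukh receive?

Highest competing bid: 1850.
Farrukh's bid 2500 is the highest overall, so Farrukh wins and pays the second-highest bid, 1850.
Payoff = value − price = 800 − 1850 = -1050.
Overbidding won the item at a price above value — truthful bidding would have avoided this loss.

-1050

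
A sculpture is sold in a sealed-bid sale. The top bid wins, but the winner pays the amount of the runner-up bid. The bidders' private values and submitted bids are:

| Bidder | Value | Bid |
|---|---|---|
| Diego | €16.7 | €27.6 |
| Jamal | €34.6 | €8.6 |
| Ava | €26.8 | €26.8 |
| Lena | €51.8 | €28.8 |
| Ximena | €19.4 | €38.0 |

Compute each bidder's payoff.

Diego €0.0, Jamal €0.0, Ava €0.0, Lena €0.0, Ximena -€9.4.

Bids in descending order: Ximena €38.0 > Lena €28.8 > Diego €27.6 > Ava €26.8 > Jamal €8.6.
Ximena has the top bid and wins; the price is the second-highest bid, €28.8.
Ximena's payoff = €19.4 − €28.8 = -€9.4. All other bidders lose, so their payoff is 0.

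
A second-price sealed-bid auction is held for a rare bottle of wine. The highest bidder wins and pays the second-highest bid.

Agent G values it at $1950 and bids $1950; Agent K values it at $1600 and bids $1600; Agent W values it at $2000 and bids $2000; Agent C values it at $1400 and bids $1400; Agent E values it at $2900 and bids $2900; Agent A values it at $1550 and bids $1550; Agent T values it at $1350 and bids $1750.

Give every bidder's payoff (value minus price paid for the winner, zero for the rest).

Ranking the bids: Agent E $2900, then Agent W $2000, then Agent G $1950, then Agent T $1750, then Agent K $1600, then Agent A $1550, then Agent C $1400.
Agent E has the top bid and wins; the price is the second-highest bid, $2000.
Agent E's payoff = $2900 − $2000 = $900. All other bidders lose, so their payoff is 0.

Agent G $0, Agent K $0, Agent W $0, Agent C $0, Agent E $900, Agent A $0, Agent T $0.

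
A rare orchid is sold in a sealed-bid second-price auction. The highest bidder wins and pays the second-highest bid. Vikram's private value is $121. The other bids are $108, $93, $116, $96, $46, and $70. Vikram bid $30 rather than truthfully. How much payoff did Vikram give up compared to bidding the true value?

Payoff forgone: $5.

The highest competing bid is $116.
Bidding truthfully at $121: Vikram has the top bid, wins, and pays the second-highest bid $116. Payoff = $121 − $116 = $5.
Bidding $30: the top bid is $116 (a rival), so Vikram loses. Payoff = $0.
Regret = truthful payoff − actual payoff = $5 − $0 = $5.
This is the dominant-strategy logic: truthful bidding weakly beats any alternative.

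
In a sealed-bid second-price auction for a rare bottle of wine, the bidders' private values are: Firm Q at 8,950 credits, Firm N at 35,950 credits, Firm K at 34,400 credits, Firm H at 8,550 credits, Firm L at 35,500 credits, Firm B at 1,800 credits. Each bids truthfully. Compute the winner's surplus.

Ranking the bids: Firm N 35,950 credits, then Firm L 35,500 credits, then Firm K 34,400 credits, then Firm Q 8,950 credits, then Firm H 8,550 credits, then Firm B 1,800 credits.
Firm N wins with the top bid and pays the second-highest, 35,500 credits.
Surplus = 35,950 credits − 35,500 credits = 450 credits.

Surplus = 450 credits.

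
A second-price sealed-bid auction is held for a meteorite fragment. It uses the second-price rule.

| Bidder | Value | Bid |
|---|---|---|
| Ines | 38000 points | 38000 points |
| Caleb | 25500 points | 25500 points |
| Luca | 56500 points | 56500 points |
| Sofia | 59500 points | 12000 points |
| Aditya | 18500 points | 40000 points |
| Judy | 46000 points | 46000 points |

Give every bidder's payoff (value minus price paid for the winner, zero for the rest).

Ranking the bids: Luca 56500 points; Judy 46000 points; Aditya 40000 points; Ines 38000 points; Caleb 25500 points; Sofia 12000 points.
Luca has the top bid and wins; the price is the second-highest bid, 46000 points.
Luca's payoff = 56500 points − 46000 points = 10500 points. All other bidders lose, so their payoff is 0.

Ines 0 points, Caleb 0 points, Luca 10500 points, Sofia 0 points, Aditya 0 points, Judy 0 points.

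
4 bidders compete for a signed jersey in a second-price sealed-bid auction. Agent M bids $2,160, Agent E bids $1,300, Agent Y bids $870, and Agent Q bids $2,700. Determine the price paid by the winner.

The winner pays $2,160.

Bids in descending order: Agent Q $2,700 > Agent M $2,160 > Agent E $1,300 > Agent Y $870.
Agent Q has the highest bid, so Agent Q wins.
The second-highest bid is $2,160, so that is what Agent Q pays.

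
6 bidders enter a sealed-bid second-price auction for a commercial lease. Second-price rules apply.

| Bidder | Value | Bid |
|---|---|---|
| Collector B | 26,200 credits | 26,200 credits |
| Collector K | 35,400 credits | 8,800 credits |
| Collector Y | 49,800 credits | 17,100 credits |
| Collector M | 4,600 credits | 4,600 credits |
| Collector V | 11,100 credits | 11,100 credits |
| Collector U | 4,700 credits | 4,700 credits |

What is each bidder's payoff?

Collector B 9,100 credits, Collector K 0 credits, Collector Y 0 credits, Collector M 0 credits, Collector V 0 credits, Collector U 0 credits.

Sorted high to low: Collector B 26,200 credits > Collector Y 17,100 credits > Collector V 11,100 credits > Collector K 8,800 credits > Collector U 4,700 credits > Collector M 4,600 credits.
Collector B has the top bid and wins; the price is the second-highest bid, 17,100 credits.
Collector B's payoff = 26,200 credits − 17,100 credits = 9,100 credits. All other bidders lose, so their payoff is 0.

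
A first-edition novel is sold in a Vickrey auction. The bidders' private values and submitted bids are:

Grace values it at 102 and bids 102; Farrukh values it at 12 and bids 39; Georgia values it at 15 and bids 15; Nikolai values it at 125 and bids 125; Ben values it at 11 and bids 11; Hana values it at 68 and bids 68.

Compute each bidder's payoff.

Sorted high to low: Nikolai 125; Grace 102; Hana 68; Farrukh 39; Georgia 15; Ben 11.
Nikolai has the top bid and wins; the price is the second-highest bid, 102.
Nikolai's payoff = 125 − 102 = 23. All other bidders lose, so their payoff is 0.

Grace 0, Farrukh 0, Georgia 0, Nikolai 23, Ben 0, Hana 0.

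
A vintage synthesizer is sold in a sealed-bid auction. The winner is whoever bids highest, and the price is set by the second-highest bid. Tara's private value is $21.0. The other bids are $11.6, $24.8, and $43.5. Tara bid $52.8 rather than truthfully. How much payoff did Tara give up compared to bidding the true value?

The highest competing bid is $43.5.
Bidding truthfully at $21.0: the top bid is $43.5 (a rival), so Tara loses. Payoff = $0.0.
Bidding $52.8: Tara has the top bid, wins, and pays the second-highest bid $43.5. Payoff = $21.0 − $43.5 = -$22.5.
Regret = truthful payoff − actual payoff = $0.0 − -$22.5 = $22.5.
This is the dominant-strategy logic: truthful bidding weakly beats any alternative.

Regret: $22.5.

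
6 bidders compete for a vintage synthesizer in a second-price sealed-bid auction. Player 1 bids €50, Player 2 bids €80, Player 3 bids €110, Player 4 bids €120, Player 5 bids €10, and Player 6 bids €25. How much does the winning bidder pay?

€110

Ranking the bids: Player 4 €120; Player 3 €110; Player 2 €80; Player 1 €50; Player 6 €25; Player 5 €10.
Player 4 has the highest bid, so Player 4 wins.
The second-highest bid is €110, so that is what Player 4 pays.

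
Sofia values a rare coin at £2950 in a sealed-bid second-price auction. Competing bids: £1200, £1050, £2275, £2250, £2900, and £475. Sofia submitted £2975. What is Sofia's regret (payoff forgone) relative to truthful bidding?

£0

The highest competing bid is £2900.
Bidding truthfully at £2950: Sofia has the top bid, wins, and pays the second-highest bid £2900. Payoff = £2950 − £2900 = £50.
Bidding £2975: Sofia has the top bid, wins, and pays the second-highest bid £2900. Payoff = £2950 − £2900 = £50.
Regret = truthful payoff − actual payoff = £50 − £50 = £0.
The bid only affects whether you win, not the price — here both bids land on the same side of the top rival bid, so the deviation is payoff-neutral.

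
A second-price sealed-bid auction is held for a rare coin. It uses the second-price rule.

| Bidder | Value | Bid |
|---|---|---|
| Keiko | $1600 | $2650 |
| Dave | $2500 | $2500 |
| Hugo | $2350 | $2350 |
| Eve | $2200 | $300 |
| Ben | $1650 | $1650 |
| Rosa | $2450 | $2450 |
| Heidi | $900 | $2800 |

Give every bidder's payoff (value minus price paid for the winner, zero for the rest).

Ranking the bids: Heidi $2800; Keiko $2650; Dave $2500; Rosa $2450; Hugo $2350; Ben $1650; Eve $300.
Heidi has the top bid and wins; the price is the second-highest bid, $2650.
Heidi's payoff = $900 − $2650 = -$1750. All other bidders lose, so their payoff is 0.

Payoffs: Keiko $0, Dave $0, Hugo $0, Eve $0, Ben $0, Rosa $0, Heidi -$1750.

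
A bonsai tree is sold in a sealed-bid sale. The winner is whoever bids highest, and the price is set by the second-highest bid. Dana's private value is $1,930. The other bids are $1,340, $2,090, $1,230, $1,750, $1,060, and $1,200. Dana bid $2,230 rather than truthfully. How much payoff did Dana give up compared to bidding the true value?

Regret: $160.

The highest competing bid is $2,090.
Bidding truthfully at $1,930: the top bid is $2,090 (a rival), so Dana loses. Payoff = $0.
Bidding $2,230: Dana has the top bid, wins, and pays the second-highest bid $2,090. Payoff = $1,930 − $2,090 = -$160.
Regret = truthful payoff − actual payoff = $0 − -$160 = $160.
This is the dominant-strategy logic: truthful bidding weakly beats any alternative.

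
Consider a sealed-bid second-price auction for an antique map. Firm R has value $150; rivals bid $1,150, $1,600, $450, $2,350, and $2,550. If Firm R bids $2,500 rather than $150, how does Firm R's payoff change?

Change in payoff: $0.

The highest competing bid is $2,550.
Bidding truthfully at $150: the top bid is $2,550 (a rival), so Firm R loses. Payoff = $0.
Bidding $2,500: the top bid is $2,550 (a rival), so Firm R loses. Payoff = $0.
Change = $0 − $0 = $0.
The bid only affects whether you win, not the price — here both bids land on the same side of the top rival bid, so the deviation is payoff-neutral.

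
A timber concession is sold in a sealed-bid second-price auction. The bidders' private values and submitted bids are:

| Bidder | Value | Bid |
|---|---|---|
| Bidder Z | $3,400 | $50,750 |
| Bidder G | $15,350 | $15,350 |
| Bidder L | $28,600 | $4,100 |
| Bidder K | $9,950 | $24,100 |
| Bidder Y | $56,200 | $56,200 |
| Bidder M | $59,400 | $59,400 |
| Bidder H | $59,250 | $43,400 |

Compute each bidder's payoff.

Payoffs: Bidder Z $0, Bidder G $0, Bidder L $0, Bidder K $0, Bidder Y $0, Bidder M $3,200, Bidder H $0.

Ranking the bids: Bidder M $59,400, then Bidder Y $56,200, then Bidder Z $50,750, then Bidder H $43,400, then Bidder K $24,100, then Bidder G $15,350, then Bidder L $4,100.
Bidder M has the top bid and wins; the price is the second-highest bid, $56,200.
Bidder M's payoff = $59,400 − $56,200 = $3,200. All other bidders lose, so their payoff is 0.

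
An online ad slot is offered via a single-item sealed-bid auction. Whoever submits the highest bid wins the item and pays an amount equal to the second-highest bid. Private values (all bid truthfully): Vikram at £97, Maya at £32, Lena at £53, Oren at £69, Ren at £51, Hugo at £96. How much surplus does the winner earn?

Sorted high to low: Vikram £97; Hugo £96; Oren £69; Lena £53; Ren £51; Maya £32.
Vikram wins with the top bid and pays the second-highest, £96.
Surplus = £97 − £96 = £1.

Surplus = £1.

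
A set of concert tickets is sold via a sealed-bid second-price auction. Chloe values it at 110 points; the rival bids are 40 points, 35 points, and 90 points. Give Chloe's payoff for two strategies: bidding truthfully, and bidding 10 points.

The highest competing bid is 90 points.
Bidding truthfully at 110 points: Chloe has the top bid, wins, and pays the second-highest bid 90 points. Payoff = 110 points − 90 points = 20 points.
Bidding 10 points: the top bid is 90 points (a rival), so Chloe loses. Payoff = 0 points.

(a) 20 points  (b) 0 points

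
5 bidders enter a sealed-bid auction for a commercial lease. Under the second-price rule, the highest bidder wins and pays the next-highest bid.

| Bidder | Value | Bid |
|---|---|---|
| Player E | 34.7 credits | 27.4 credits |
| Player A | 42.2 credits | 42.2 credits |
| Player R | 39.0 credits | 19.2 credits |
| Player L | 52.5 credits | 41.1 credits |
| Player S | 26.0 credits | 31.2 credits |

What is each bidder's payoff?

Ranking the bids: Player A 42.2 credits; Player L 41.1 credits; Player S 31.2 credits; Player E 27.4 credits; Player R 19.2 credits.
Player A has the top bid and wins; the price is the second-highest bid, 41.1 credits.
Player A's payoff = 42.2 credits − 41.1 credits = 1.1 credits. All other bidders lose, so their payoff is 0.

Payoffs: Player E 0.0 credits, Player A 1.1 credits, Player R 0.0 credits, Player L 0.0 credits, Player S 0.0 credits.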